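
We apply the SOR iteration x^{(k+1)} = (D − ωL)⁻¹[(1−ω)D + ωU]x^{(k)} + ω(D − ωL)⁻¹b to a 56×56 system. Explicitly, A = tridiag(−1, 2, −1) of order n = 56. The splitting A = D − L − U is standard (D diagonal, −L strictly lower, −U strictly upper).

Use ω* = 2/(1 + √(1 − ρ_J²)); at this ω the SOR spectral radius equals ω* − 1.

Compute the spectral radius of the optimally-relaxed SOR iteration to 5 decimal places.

With n=56, ρ(Jacobi) = cos(π/57) = 0.99848.
√(1−ρ_J²) = |sin(π/57)| = 0.055088
Young: ω* = 2/(1+√(1−ρ_J²)) = 2/(1+0.055088) = 2/1.055088 = 1.89558.
ρ(B_{ω*}) = ω*−1 = 0.89558

ρ_SOR = 0.89558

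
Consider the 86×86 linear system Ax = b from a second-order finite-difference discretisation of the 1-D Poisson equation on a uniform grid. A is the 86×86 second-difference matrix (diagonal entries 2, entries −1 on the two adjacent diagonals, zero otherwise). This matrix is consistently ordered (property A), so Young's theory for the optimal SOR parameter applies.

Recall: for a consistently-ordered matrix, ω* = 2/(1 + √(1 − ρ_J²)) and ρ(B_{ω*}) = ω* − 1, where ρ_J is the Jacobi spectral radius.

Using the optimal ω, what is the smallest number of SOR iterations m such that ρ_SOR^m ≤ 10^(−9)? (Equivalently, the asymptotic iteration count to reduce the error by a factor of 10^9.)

B_J for the 86×86 system has eigenvalues cos(kπ/87); ρ_J = cos(π/87) = 0.9993481.
√(1−ρ_J²) = |sin(π/87)| = 0.0361024
[ω*] 2 ÷ (1 + 0.0361024) = 2 ÷ 1.0361024 = 1.9303111.
[ρ_SOR] ω* − 1 = 0.9303111.
(0.9303111)^m ≤ 10^{−9}  ⇒  m·ln(0.9303111) ≤ −9·ln10  ⇒  m ≥ 286.882  ⇒  m = 287

m = 287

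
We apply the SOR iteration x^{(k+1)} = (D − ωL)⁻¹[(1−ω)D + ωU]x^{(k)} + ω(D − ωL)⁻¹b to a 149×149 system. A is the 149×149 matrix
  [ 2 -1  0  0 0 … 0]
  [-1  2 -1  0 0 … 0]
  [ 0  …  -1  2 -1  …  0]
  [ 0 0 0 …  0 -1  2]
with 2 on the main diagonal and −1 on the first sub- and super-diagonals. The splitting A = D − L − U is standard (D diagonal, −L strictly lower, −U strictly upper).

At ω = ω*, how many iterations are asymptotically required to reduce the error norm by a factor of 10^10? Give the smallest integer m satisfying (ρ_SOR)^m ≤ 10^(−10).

ρ_J = max_k |cos(kπ/150)| = cos(π/150) = 0.9997807
√(1 − cos²(π/150)) = sin(π/150) ≈ 0.0209424.
[ω*] 2 ÷ (1 + 0.0209424) = 2 ÷ 1.0209424 = 1.9589744.
At ω = 1.9589744 every |λ(B_ω)| = ω−1, so ρ_SOR = 0.9589744.
10·ln10 = 23.0259; −ln(0.9589744) = 0.0418909; m = ⌈23.0259/0.0418909⌉ = ⌈549.664⌉ = 550.

m = 550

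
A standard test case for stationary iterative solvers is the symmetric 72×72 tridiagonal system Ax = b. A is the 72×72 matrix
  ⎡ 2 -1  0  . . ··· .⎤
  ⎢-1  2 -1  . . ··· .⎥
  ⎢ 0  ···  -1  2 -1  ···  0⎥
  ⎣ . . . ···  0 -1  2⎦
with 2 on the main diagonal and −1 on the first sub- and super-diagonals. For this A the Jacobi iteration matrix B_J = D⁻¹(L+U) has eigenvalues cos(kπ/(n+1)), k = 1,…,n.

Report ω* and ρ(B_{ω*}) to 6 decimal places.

ω* = 1.917505, ρ_SOR = 0.917505

With n=72, ρ(Jacobi) = cos(π/73) = 0.999074.
root = sin(π/73) = 0.0430222  (since 1−cos² = sin²).
[ω*] 2 ÷ (1 + 0.0430222) = 2 ÷ 1.0430222 = 1.917505.
and ρ(B_{ω*}) = 1.917505 − 1 = 0.917505.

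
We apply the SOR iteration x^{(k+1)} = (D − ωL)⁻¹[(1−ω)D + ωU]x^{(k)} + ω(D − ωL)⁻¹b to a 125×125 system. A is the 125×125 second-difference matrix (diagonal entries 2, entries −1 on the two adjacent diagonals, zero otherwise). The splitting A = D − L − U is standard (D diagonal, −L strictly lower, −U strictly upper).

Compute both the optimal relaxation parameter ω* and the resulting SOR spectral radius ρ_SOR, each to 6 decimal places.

ω* = 1.951351, ρ_SOR = 0.951351

spectrum of D⁻¹(L+U) = {cos(kπ/126) : 1≤k≤125}; ρ_J = cos(π/126) = 0.999689.
√(1−ρ_J²) = |sin(π/126)| = 0.0249307
ω* = 2/(1+0.0249307) = 1.951351
Hence ρ(B_{ω*}) = 1.951351 − 1 = 0.951351.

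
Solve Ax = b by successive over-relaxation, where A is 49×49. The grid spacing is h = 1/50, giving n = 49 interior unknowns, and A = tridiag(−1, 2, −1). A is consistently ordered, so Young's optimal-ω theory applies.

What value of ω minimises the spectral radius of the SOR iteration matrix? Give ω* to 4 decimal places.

ω* = 1.8818

ρ_J = max_k |cos(kπ/50)| = cos(π/50) = 0.9980
√(1−ρ_J²) simplifies to sin(π/50) = 0.06279.
ω* = 2/(1 + 0.06279) = 2/1.06279 = 1.8818.
Hence ρ(B_{ω*}) = 1.8818 − 1 = 0.8818.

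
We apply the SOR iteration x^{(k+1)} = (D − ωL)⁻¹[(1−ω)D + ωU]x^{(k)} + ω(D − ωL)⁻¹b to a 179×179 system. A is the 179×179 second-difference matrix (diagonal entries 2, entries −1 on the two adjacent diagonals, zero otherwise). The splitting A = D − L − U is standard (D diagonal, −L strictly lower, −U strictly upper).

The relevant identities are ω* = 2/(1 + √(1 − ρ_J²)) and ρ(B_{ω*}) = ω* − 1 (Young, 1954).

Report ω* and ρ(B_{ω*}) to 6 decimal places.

ω* = 1.965694, ρ_SOR = 0.965694

½·tridiag(1,0,1) at n=179: λ_k = cos(kπ/180); max |λ| at k=1 ⇒ ρ_J = cos(π/180) ≈ 0.999848.
√(1 − cos²(π/180)) = sin(π/180) ≈ 0.0174524.
ω* = 2 / (1 + 0.0174524) = 2 / 1.0174524 ≈ 1.965694.
[ρ_SOR] ω* − 1 = 0.965694.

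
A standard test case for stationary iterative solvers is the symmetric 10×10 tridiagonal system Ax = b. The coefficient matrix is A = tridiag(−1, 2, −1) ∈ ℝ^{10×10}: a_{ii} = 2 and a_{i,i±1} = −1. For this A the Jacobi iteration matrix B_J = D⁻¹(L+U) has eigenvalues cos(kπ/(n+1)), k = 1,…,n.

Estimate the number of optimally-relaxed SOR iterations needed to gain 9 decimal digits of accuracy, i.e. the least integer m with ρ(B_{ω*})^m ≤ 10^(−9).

spectrum of D⁻¹(L+U) = {cos(kπ/11) : 1≤k≤10}; ρ_J = cos(π/11) = 0.9594930.
√(1−ρ_J²) simplifies to sin(π/11) = 0.2817326.
ω* = 2 / (1 + 0.2817326) = 2 / 1.2817326 ≈ 1.5603879.
ρ_SOR = ω* − 1 = 1.5603879 − 1 = 0.5603879.
m ≥ 9·ln10 / (−ln 0.5603879) = 35.784; smallest integer m = 36.

m = 36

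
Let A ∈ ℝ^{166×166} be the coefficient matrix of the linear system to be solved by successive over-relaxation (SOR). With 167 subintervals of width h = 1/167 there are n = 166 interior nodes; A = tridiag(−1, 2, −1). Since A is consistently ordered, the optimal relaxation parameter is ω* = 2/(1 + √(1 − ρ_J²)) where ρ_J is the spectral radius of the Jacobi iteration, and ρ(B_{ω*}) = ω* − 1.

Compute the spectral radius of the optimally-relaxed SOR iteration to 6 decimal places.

ρ_SOR = 0.963073

½·tridiag(1,0,1) at n=166: λ_k = cos(kπ/167); max |λ| at k=1 ⇒ ρ_J = cos(π/167) ≈ 0.999823.
√(1 − cos²(π/167)) = sin(π/167) ≈ 0.0188108.
ω* = 2/(1 + 0.0188108) = 2/1.0188108 = 1.963073.
[ρ_SOR] ω* − 1 = 0.963073.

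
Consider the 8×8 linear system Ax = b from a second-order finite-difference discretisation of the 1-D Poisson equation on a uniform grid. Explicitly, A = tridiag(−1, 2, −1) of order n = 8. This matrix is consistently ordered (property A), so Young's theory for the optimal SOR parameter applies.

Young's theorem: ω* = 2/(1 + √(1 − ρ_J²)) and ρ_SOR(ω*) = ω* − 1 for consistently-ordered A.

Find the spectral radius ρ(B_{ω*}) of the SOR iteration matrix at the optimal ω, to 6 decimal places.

ρ_SOR = 0.490291

ρ_J = max_k |cos(kπ/9)| = cos(π/9) = 0.939693
1 − cos²(π/9) = sin²(π/9) ⇒ √(1−ρ_J²) = sin(π/9) = 0.3420201.
ω* = 2/(1 + 0.3420201) = 2/1.3420201 = 1.490291.
[ρ_SOR] ω* − 1 = 0.490291.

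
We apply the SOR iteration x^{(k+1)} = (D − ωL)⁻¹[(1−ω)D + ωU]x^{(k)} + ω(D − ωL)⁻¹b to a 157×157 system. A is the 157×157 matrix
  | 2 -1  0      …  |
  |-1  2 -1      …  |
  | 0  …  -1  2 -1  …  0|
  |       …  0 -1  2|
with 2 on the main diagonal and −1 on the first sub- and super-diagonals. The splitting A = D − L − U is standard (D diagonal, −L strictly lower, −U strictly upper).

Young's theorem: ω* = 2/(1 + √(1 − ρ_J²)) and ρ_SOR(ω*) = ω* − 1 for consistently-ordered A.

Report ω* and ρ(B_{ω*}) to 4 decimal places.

n=157: λ(B_J) = 1 − λ(A)/2 = cos(kπ/158); k=1 gives ρ_J = 0.9998.
√(1−ρ_J²) simplifies to sin(π/158) = 0.01988.
ω* = 2/(1 + 0.01988) = 2/1.01988 = 1.9610.
At ω = 1.9610 every |λ(B_ω)| = ω−1, so ρ_SOR = 0.9610.

ω* = 1.9610, ρ_SOR = 0.9610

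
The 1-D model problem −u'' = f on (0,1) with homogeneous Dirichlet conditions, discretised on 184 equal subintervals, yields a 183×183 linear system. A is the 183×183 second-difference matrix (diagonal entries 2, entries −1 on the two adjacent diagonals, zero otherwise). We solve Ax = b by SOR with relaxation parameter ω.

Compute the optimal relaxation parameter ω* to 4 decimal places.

ω* = 1.9664

spectrum of D⁻¹(L+U) = {cos(kπ/184) : 1≤k≤183}; ρ_J = cos(π/184) = 0.9999.
√(1−ρ_J²) simplifies to sin(π/184) = 0.01707.
ω* = 2 / (1 + 0.01707) = 2 / 1.01707 ≈ 1.9664.
Hence ρ(B_{ω*}) = 1.9664 − 1 = 0.9664.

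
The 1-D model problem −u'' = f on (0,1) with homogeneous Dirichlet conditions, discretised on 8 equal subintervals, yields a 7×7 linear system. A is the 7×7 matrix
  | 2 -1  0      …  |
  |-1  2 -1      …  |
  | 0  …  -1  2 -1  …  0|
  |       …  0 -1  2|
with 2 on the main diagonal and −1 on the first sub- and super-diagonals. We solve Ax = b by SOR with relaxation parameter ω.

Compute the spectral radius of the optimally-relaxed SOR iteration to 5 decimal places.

[ρ_J] n=7: ρ(B_J) = cos(π/(n+1)) = cos(π/8) = 0.92388.
√(1 − cos²(π/8)) = sin(π/8) ≈ 0.382683.
Young: ω* = 2/(1+√(1−ρ_J²)) = 2/(1+0.382683) = 2/1.382683 = 1.44646.
ρ_SOR = ω* − 1 ≈ 0.44646.

ρ_SOR = 0.44646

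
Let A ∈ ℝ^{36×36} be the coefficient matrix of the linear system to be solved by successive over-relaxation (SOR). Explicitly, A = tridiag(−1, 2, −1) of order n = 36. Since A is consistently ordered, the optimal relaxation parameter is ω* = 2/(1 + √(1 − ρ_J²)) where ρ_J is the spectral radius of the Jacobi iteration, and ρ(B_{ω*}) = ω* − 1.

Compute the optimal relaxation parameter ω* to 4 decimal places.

[ρ_J] n=36: ρ(B_J) = cos(π/(n+1)) = cos(π/37) = 0.9964.
root = sin(π/37) = 0.08481  (since 1−cos² = sin²).
[ω*] 2 ÷ (1 + 0.08481) = 2 ÷ 1.08481 = 1.8436.
[ρ_SOR] ω* − 1 = 0.8436.

ω* = 1.8436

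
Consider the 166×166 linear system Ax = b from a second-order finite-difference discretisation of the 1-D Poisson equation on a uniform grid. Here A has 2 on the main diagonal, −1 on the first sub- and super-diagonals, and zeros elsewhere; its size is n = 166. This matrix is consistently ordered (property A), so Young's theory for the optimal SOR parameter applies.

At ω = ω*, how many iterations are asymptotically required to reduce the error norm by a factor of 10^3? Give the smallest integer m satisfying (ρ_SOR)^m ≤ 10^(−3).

B_J for the 166×166 system has eigenvalues cos(kπ/167); ρ_J = cos(π/167) = 0.9998231.
√(1−ρ_J²) simplifies to sin(π/167) = 0.0188108.
ω* = 2 / (1 + 0.0188108) = 2 / 1.0188108 ≈ 1.9630730.
[ρ_SOR] ω* − 1 = 0.9630730.
Need (0.9630730)^m ≤ 10^(−3): m ≥ 3·ln10/|ln 0.9630730| = 6.90776/0.0376261 = 183.590 ⇒ m = 184.

m = 184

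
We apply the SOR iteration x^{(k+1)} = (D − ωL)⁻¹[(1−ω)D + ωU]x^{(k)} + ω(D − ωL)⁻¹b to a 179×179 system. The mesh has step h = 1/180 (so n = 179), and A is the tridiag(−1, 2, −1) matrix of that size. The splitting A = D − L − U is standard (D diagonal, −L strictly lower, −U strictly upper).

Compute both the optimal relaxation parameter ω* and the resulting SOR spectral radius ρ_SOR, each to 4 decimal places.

ρ_J = max_k |cos(kπ/180)| = cos(π/180) = 0.9998
√(1−ρ_J²) = |sin(π/180)| = 0.01745
Young: ω* = 2/(1+√(1−ρ_J²)) = 2/(1+0.01745) = 2/1.01745 = 1.9657.
Hence ρ(B_{ω*}) = 1.9657 − 1 = 0.9657.

ω* = 1.9657, ρ_SOR = 0.9657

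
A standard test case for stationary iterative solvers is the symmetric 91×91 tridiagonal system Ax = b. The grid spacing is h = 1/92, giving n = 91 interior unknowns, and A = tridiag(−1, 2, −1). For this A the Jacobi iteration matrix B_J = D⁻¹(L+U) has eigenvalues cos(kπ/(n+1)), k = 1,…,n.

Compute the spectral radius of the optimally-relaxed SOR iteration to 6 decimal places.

ρ_SOR = 0.933972

With n=91, ρ(Jacobi) = cos(π/92) = 0.999417.
root = sin(π/92) = 0.0341411  (since 1−cos² = sin²).
Young: ω* = 2/(1+√(1−ρ_J²)) = 2/(1+0.0341411) = 2/1.0341411 = 1.933972.
and ρ(B_{ω*}) = 1.933972 − 1 = 0.933972.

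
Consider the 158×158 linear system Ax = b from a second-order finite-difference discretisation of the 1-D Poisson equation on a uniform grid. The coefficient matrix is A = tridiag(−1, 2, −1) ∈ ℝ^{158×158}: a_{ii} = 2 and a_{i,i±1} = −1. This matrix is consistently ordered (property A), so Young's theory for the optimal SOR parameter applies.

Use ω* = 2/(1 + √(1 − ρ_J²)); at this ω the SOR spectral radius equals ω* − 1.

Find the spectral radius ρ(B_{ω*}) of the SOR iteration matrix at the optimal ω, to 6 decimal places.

ρ_SOR = 0.961251

B_J for the 158×158 system has eigenvalues cos(kπ/159); ρ_J = cos(π/159) = 0.999805.
root = sin(π/159) = 0.0197572  (since 1−cos² = sin²).
Then 2/(1+√(1−ρ_J²)) = 2/(1+0.0197572); ω* = 2/1.0197572 = 1.961251.
Hence ρ(B_{ω*}) = 1.961251 − 1 = 0.961251.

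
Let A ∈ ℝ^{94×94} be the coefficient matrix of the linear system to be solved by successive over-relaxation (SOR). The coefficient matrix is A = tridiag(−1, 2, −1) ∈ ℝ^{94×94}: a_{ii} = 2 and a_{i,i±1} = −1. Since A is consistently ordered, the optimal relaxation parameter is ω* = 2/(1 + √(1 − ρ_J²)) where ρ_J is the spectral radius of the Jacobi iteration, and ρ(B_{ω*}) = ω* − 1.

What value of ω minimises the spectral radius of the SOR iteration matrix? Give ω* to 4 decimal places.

ω* = 1.9360

spectrum of D⁻¹(L+U) = {cos(kπ/95) : 1≤k≤94}; ρ_J = cos(π/95) = 0.9995.
root = sin(π/95) = 0.03306  (since 1−cos² = sin²).
ω* = 2 / (1 + 0.03306) = 2 / 1.03306 ≈ 1.9360.
At ω = 1.9360 every |λ(B_ω)| = ω−1, so ρ_SOR = 0.9360.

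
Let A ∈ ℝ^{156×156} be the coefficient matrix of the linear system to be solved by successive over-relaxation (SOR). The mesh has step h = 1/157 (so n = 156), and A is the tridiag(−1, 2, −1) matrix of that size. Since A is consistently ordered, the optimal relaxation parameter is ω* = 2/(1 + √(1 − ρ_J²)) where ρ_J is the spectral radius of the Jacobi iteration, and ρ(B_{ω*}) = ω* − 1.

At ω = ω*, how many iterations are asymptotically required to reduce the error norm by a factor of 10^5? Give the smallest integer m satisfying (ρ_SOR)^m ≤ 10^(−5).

n=156: λ(B_J) = 1 − λ(A)/2 = cos(kπ/157); k=1 gives ρ_J = 0.9997998.
√(1−ρ_J²) = |sin(π/157)| = 0.0200088
[ω*] 2 ÷ (1 + 0.0200088) = 2 ÷ 1.0200088 = 1.9607674.
ρ(B_{ω*}) = ω*−1 = 0.9607674
ρ_SOR^m ≤ 10^(−5) ⇔ m ≥ 5·ln10/(−ln 0.9607674) = 11.5129/0.0400229 = 287.658; m = ⌈287.658⌉ = 288.

m = 288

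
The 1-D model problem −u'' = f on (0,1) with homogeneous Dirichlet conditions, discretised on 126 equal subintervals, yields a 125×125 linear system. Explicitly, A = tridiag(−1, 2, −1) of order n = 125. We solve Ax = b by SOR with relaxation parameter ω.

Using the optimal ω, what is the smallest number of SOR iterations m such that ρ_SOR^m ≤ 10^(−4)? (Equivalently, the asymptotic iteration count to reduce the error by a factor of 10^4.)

m = 185

½·tridiag(1,0,1) at n=125: λ_k = cos(kπ/126); max |λ| at k=1 ⇒ ρ_J = cos(π/126) ≈ 0.9996892.
√(1−ρ_J²) simplifies to sin(π/126) = 0.0249307.
Then 2/(1+√(1−ρ_J²)) = 2/(1+0.0249307); ω* = 2/1.0249307 = 1.9513514.
[ρ_SOR] ω* − 1 = 0.9513514.
(0.9513514)^m ≤ 10^{−4}  ⇒  m·ln(0.9513514) ≤ −4·ln10  ⇒  m ≥ 184.680  ⇒  m = 185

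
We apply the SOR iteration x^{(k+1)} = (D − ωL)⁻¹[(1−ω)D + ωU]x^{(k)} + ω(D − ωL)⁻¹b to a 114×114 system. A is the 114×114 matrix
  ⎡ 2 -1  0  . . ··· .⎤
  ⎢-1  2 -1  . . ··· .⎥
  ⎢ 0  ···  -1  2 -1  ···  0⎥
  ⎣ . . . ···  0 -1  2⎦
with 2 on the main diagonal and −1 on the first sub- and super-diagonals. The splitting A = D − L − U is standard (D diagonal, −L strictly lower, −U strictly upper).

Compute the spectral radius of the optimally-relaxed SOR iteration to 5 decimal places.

ρ_SOR = 0.94682

[ρ_J] n=114: ρ(B_J) = cos(π/(n+1)) = cos(π/115) = 0.99963.
√(1−ρ_J²) simplifies to sin(π/115) = 0.027315.
Young: ω* = 2/(1+√(1−ρ_J²)) = 2/(1+0.027315) = 2/1.027315 = 1.94682.
ρ_SOR = ω* − 1 = 1.94682 − 1 = 0.94682.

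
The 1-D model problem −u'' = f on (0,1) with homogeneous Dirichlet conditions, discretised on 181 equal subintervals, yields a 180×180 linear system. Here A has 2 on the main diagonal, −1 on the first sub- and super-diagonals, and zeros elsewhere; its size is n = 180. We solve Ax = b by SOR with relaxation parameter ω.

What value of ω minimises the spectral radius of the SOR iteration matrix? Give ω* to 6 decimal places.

ω* = 1.965880

B_J for the 180×180 system has eigenvalues cos(kπ/181); ρ_J = cos(π/181) = 0.999849.
√(1−ρ_J²) simplifies to sin(π/181) = 0.0173560.
Then 2/(1+√(1−ρ_J²)) = 2/(1+0.0173560); ω* = 2/1.0173560 = 1.965880.
At ω = 1.965880 every |λ(B_ω)| = ω−1, so ρ_SOR = 0.965880.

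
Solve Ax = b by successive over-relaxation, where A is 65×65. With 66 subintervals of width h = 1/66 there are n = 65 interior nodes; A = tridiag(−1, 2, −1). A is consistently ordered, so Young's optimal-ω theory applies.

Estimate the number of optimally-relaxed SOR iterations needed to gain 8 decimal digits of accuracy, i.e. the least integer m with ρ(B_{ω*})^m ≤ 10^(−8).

spectrum of D⁻¹(L+U) = {cos(kπ/66) : 1≤k≤65}; ρ_J = cos(π/66) = 0.9988673.
root = sin(π/66) = 0.0475819  (since 1−cos² = sin²).
ω* = 2 / (1 + 0.0475819) = 2 / 1.0475819 ≈ 1.9091586.
ρ_SOR = ω* − 1 ≈ 0.9091586.
(0.9091586)^m ≤ 10^{−8}  ⇒  m·ln(0.9091586) ≤ −8·ln10  ⇒  m ≥ 193.422  ⇒  m = 194

m = 194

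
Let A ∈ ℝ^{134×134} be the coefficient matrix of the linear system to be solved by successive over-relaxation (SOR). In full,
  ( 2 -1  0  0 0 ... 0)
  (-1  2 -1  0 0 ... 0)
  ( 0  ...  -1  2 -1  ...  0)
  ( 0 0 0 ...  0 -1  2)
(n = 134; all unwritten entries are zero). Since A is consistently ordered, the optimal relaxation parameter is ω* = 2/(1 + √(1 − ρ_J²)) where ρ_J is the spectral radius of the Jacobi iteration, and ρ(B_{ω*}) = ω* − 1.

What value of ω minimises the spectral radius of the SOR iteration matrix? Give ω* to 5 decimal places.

ω* = 1.95452

n=134: λ(B_J) = 1 − λ(A)/2 = cos(kπ/135); k=1 gives ρ_J = 0.99973.
1 − cos²(π/135) = sin²(π/135) ⇒ √(1−ρ_J²) = sin(π/135) = 0.023269.
Then 2/(1+√(1−ρ_J²)) = 2/(1+0.023269); ω* = 2/1.023269 = 1.95452.
ρ_SOR = ω* − 1 ≈ 0.95452.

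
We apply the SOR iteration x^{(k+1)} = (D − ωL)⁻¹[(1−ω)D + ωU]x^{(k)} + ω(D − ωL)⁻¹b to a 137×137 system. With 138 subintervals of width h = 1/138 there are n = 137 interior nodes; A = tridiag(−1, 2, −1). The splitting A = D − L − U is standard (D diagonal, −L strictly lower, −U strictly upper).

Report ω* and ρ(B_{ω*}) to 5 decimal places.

ω* = 1.95549, ρ_SOR = 0.95549

n=137: λ(B_J) = 1 − λ(A)/2 = cos(kπ/138); k=1 gives ρ_J = 0.99974.
root = sin(π/138) = 0.022763  (since 1−cos² = sin²).
ω* = 2 / (1 + 0.022763) = 2 / 1.022763 ≈ 1.95549.
Hence ρ(B_{ω*}) = 1.95549 − 1 = 0.95549.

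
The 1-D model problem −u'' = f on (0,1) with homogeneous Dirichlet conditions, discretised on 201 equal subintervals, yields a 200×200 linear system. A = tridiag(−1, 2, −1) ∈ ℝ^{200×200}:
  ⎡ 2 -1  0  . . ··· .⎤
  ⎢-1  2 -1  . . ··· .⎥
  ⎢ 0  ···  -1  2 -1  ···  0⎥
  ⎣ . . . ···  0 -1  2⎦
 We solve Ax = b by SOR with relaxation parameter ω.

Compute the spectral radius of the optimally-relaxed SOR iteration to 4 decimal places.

B_J for the 200×200 system has eigenvalues cos(kπ/201); ρ_J = cos(π/201) = 0.9999.
1 − cos²(π/201) = sin²(π/201) ⇒ √(1−ρ_J²) = sin(π/201) = 0.01563.
ω* = 2/(1+0.01563) = 1.9692
ρ_SOR = ω* − 1 = 1.9692 − 1 = 0.9692.

ρ_SOR = 0.9692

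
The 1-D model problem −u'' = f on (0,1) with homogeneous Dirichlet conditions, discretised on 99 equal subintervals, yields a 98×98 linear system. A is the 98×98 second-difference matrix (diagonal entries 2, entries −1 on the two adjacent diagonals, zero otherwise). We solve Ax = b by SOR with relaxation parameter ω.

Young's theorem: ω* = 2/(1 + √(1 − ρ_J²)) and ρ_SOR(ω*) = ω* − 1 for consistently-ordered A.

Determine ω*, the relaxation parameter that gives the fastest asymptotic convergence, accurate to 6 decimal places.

With n=98, ρ(Jacobi) = cos(π/99) = 0.999497.
√(1−ρ_J²) = |sin(π/99)| = 0.0317279
Young: ω* = 2/(1+√(1−ρ_J²)) = 2/(1+0.0317279) = 2/1.0317279 = 1.938496.
[ρ_SOR] ω* − 1 = 0.938496.

ω* = 1.938496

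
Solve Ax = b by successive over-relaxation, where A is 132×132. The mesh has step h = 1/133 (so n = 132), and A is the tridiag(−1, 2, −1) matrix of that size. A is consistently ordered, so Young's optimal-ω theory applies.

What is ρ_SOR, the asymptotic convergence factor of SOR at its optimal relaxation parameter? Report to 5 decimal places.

ρ_SOR = 0.95385

[ρ_J] n=132: ρ(B_J) = cos(π/(n+1)) = cos(π/133) = 0.99972.
root = sin(π/133) = 0.023619  (since 1−cos² = sin²).
So ω* = 2/1.023619 = 1.95385 (Young).
ρ_SOR = ω* − 1 ≈ 0.95385.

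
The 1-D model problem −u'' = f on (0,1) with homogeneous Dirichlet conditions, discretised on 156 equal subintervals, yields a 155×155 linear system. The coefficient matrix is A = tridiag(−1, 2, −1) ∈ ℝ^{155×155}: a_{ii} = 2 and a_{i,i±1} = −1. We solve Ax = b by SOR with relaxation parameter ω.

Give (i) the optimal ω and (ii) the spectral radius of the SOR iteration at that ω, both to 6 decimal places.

spectrum of D⁻¹(L+U) = {cos(kπ/156) : 1≤k≤155}; ρ_J = cos(π/156) = 0.999797.
root = sin(π/156) = 0.0201371  (since 1−cos² = sin²).
ω* = 2/(1+0.0201371) = 1.960521
[ρ_SOR] ω* − 1 = 0.960521.

ω* = 1.960521, ρ_SOR = 0.960521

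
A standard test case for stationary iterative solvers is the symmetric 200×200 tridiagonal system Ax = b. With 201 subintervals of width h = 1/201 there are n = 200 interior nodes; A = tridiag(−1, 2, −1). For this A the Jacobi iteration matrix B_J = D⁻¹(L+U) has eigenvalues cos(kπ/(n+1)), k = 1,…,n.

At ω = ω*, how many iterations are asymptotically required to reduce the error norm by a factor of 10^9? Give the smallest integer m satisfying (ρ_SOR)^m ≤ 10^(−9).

m = 663

With n=200, ρ(Jacobi) = cos(π/201) = 0.9998779.
√(1−ρ_J²) simplifies to sin(π/201) = 0.0156292.
ω* = 2/(1 + 0.0156292) = 2/1.0156292 = 1.9692226.
Hence ρ(B_{ω*}) = 1.9692226 − 1 = 0.9692226.
m ≥ 9·ln10 / (−ln 0.9692226) = 662.912; smallest integer m = 663.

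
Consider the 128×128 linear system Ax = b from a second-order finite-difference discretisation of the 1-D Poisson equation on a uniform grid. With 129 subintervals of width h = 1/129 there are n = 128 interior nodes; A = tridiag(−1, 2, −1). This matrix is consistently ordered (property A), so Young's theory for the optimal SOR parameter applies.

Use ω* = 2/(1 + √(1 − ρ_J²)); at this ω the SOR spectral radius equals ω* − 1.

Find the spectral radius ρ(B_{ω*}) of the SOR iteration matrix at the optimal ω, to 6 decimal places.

ρ_SOR = 0.952456

[ρ_J] n=128: ρ(B_J) = cos(π/(n+1)) = cos(π/129) = 0.999703.
1 − cos²(π/129) = sin²(π/129) ⇒ √(1−ρ_J²) = sin(π/129) = 0.0243510.
[ω*] 2 ÷ (1 + 0.0243510) = 2 ÷ 1.0243510 = 1.952456.
[ρ_SOR] ω* − 1 = 0.952456.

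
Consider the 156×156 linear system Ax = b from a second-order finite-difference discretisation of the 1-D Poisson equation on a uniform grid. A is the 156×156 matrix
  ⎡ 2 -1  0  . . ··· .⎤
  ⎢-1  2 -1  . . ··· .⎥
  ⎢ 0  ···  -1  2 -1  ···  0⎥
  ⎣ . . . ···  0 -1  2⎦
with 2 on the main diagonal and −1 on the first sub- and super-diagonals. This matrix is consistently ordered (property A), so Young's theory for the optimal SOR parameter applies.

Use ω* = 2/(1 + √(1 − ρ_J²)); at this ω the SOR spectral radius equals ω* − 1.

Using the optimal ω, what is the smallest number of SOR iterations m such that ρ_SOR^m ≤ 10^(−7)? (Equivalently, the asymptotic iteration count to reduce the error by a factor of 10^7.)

ρ_J = max_k |cos(kπ/157)| = cos(π/157) = 0.9997998
√(1 − cos²(π/157)) = sin(π/157) ≈ 0.0200088.
ω* = 2/(1+0.0200088) = 1.9607674
ρ(B_{ω*}) = ω*−1 = 0.9607674
For 7 digits: m = 7·ln10 / (−ln 0.9607674) = 16.1181/0.0400229 = 402.722; round up → m = 403.

m = 403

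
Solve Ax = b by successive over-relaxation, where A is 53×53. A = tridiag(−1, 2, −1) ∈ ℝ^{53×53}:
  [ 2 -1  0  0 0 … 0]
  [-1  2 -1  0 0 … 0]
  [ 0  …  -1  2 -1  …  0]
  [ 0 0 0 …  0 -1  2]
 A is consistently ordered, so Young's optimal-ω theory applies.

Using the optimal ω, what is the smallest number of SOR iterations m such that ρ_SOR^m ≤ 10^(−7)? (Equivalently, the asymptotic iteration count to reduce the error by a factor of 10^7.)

m = 139

spectrum of D⁻¹(L+U) = {cos(kπ/54) : 1≤k≤53}; ρ_J = cos(π/54) = 0.9983082.
√(1−ρ_J²) simplifies to sin(π/54) = 0.0581448.
Young: ω* = 2/(1+√(1−ρ_J²)) = 2/(1+0.0581448) = 2/1.0581448 = 1.8901005.
Hence ρ(B_{ω*}) = 1.8901005 − 1 = 0.8901005.
ρ_SOR^m ≤ 10^(−7) ⇔ m ≥ 7·ln10/(−ln 0.8901005) = 16.1181/0.116421 = 138.447; m = ⌈138.447⌉ = 139.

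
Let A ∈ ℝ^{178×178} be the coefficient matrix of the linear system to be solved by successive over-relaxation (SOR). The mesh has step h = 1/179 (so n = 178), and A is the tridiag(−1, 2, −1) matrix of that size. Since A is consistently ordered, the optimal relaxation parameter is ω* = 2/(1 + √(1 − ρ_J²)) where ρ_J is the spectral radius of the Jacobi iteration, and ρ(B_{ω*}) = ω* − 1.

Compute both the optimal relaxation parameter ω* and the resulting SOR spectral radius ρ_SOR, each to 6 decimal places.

ω* = 1.965506, ρ_SOR = 0.965506

ρ_J = max_k |cos(kπ/179)| = cos(π/179) = 0.999846
√(1−ρ_J²) simplifies to sin(π/179) = 0.0175499.
So ω* = 2/1.0175499 = 1.965506 (Young).
ρ_SOR = ω* − 1 ≈ 0.965506.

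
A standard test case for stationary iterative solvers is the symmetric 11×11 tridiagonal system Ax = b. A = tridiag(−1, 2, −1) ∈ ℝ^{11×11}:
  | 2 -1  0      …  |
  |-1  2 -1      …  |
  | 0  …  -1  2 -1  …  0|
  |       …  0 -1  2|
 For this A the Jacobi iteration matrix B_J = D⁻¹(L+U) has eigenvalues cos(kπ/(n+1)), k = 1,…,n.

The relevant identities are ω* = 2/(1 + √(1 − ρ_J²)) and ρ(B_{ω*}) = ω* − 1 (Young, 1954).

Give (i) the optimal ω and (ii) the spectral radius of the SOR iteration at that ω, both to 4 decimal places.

n=11: λ(B_J) = 1 − λ(A)/2 = cos(kπ/12); k=1 gives ρ_J = 0.9659.
root = sin(π/12) = 0.25882  (since 1−cos² = sin²).
So ω* = 2/1.25882 = 1.5888 (Young).
Hence ρ(B_{ω*}) = 1.5888 − 1 = 0.5888.

ω* = 1.5888, ρ_SOR = 0.5888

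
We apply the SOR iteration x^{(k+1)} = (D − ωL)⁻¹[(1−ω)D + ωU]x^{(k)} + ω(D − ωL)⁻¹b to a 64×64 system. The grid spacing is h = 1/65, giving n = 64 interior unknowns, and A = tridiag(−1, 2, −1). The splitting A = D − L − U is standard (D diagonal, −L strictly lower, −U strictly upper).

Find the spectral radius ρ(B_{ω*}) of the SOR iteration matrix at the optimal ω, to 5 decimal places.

ρ_SOR = 0.90783

½·tridiag(1,0,1) at n=64: λ_k = cos(kπ/65); max |λ| at k=1 ⇒ ρ_J = cos(π/65) ≈ 0.99883.
√(1 − cos²(π/65)) = sin(π/65) ≈ 0.048313.
[ω*] 2 ÷ (1 + 0.048313) = 2 ÷ 1.048313 = 1.90783.
and ρ(B_{ω*}) = 1.90783 − 1 = 0.90783.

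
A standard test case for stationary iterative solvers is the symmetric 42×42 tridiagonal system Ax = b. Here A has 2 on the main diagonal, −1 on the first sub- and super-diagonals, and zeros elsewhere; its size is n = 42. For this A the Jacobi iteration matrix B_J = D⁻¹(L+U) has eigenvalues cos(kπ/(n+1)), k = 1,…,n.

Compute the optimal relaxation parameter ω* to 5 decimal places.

ω* = 1.86394

B_J for the 42×42 system has eigenvalues cos(kπ/43); ρ_J = cos(π/43) = 0.99733.
√(1−ρ_J²) simplifies to sin(π/43) = 0.072995.
ω* = 2 / (1 + 0.072995) = 2 / 1.072995 ≈ 1.86394.
ρ_SOR = ω* − 1 ≈ 0.86394.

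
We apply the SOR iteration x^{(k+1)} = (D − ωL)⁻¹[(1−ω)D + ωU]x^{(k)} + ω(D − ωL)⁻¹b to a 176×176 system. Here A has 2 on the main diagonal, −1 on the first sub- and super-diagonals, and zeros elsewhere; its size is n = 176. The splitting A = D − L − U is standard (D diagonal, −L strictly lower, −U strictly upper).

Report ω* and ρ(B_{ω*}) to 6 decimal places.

ω* = 1.965123, ρ_SOR = 0.965123

n=176: λ(B_J) = 1 − λ(A)/2 = cos(kπ/177); k=1 gives ρ_J = 0.999842.
√(1 − cos²(π/177)) = sin(π/177) ≈ 0.0177482.
Then 2/(1+√(1−ρ_J²)) = 2/(1+0.0177482); ω* = 2/1.0177482 = 1.965123.
Hence ρ(B_{ω*}) = 1.965123 − 1 = 0.965123.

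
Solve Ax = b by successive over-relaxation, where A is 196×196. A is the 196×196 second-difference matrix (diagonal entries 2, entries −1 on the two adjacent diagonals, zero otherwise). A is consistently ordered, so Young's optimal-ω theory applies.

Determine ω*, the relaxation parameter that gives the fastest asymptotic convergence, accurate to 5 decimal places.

ω* = 1.96861

ρ_J = max_k |cos(kπ/197)| = cos(π/197) = 0.99987
root = sin(π/197) = 0.015946  (since 1−cos² = sin²).
[ω*] 2 ÷ (1 + 0.015946) = 2 ÷ 1.015946 = 1.96861.
Hence ρ(B_{ω*}) = 1.96861 − 1 = 0.96861.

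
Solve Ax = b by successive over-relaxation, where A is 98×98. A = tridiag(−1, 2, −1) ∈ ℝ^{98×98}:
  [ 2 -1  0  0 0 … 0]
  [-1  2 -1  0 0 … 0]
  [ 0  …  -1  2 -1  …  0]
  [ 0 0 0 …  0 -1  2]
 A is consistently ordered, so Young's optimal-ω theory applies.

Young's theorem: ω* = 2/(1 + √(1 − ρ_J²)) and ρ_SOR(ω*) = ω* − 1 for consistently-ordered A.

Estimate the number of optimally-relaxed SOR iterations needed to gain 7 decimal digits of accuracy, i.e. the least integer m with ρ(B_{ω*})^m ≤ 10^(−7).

With n=98, ρ(Jacobi) = cos(π/99) = 0.9994965.
√(1−ρ_J²) = |sin(π/99)| = 0.0317279
ω* = 2/(1 + 0.0317279) = 2/1.0317279 = 1.9384956.
ρ_SOR = ω* − 1 ≈ 0.9384956.
For 7 digits: m = 7·ln10 / (−ln 0.9384956) = 16.1181/0.0634771 = 253.920; round up → m = 254.

m = 254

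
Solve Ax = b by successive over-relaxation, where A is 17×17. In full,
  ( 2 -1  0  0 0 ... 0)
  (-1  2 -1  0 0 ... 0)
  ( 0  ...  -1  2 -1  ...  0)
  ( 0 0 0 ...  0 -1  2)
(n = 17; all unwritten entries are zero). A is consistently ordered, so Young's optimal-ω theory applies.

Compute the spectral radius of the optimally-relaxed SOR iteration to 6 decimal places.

B_J for the 17×17 system has eigenvalues cos(kπ/18); ρ_J = cos(π/18) = 0.984808.
1 − cos²(π/18) = sin²(π/18) ⇒ √(1−ρ_J²) = sin(π/18) = 0.1736482.
Young: ω* = 2/(1+√(1−ρ_J²)) = 2/(1+0.1736482) = 2/1.1736482 = 1.704088.
Hence ρ(B_{ω*}) = 1.704088 − 1 = 0.704088.

ρ_SOR = 0.704088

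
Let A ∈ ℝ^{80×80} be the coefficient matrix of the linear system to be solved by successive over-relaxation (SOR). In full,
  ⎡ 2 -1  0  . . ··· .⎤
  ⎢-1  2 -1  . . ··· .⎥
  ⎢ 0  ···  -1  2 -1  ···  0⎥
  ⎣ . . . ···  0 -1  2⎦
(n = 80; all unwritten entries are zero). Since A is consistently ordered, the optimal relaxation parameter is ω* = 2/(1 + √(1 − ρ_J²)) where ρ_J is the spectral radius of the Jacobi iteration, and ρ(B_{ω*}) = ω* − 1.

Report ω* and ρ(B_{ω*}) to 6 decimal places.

B_J for the 80×80 system has eigenvalues cos(kπ/81); ρ_J = cos(π/81) = 0.999248.
√(1 − cos²(π/81)) = sin(π/81) ≈ 0.0387754.
Then 2/(1+√(1−ρ_J²)) = 2/(1+0.0387754); ω* = 2/1.0387754 = 1.925344.
[ρ_SOR] ω* − 1 = 0.925344.

ω* = 1.925344, ρ_SOR = 0.925344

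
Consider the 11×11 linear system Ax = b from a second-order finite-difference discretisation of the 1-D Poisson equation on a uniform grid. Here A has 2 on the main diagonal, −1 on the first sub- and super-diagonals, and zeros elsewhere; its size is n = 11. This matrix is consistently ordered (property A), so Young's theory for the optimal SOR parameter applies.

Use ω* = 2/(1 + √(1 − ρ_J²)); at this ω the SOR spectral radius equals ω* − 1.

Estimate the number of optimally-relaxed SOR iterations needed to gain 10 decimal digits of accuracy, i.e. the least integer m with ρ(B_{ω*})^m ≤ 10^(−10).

m = 44

½·tridiag(1,0,1) at n=11: λ_k = cos(kπ/12); max |λ| at k=1 ⇒ ρ_J = cos(π/12) ≈ 0.9659258.
√(1 − cos²(π/12)) = sin(π/12) ≈ 0.2588190.
ω* = 2/(1+0.2588190) = 1.5887908
ρ_SOR = ω* − 1 = 1.5887908 − 1 = 0.5887908.
10·ln10 = 23.0259; −ln(0.5887908) = 0.529684; m = ⌈23.0259/0.529684⌉ = ⌈43.471⌉ = 44.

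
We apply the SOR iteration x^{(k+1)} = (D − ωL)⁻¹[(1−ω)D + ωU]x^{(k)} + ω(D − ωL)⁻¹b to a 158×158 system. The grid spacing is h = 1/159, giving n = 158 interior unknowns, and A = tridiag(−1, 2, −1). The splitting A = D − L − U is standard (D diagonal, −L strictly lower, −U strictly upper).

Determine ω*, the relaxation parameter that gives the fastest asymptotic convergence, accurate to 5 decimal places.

ω* = 1.96125

B_J for the 158×158 system has eigenvalues cos(kπ/159); ρ_J = cos(π/159) = 0.99980.
√(1−ρ_J²) = |sin(π/159)| = 0.019757
ω* = 2/(1 + 0.019757) = 2/1.019757 = 1.96125.
Hence ρ(B_{ω*}) = 1.96125 − 1 = 0.96125.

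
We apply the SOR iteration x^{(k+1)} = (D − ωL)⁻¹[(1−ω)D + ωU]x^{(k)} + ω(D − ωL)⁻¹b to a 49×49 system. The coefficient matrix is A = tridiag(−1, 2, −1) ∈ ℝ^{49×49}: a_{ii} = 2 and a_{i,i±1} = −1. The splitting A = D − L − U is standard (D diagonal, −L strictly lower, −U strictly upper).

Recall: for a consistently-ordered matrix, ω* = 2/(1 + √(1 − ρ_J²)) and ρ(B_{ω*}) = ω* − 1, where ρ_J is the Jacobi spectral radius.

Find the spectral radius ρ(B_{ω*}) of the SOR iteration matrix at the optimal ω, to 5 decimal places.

ρ_SOR = 0.88184

n=49: λ(B_J) = 1 − λ(A)/2 = cos(kπ/50); k=1 gives ρ_J = 0.99803.
√(1 − cos²(π/50)) = sin(π/50) ≈ 0.062791.
Young: ω* = 2/(1+√(1−ρ_J²)) = 2/(1+0.062791) = 2/1.062791 = 1.88184.
and ρ(B_{ω*}) = 1.88184 − 1 = 0.88184.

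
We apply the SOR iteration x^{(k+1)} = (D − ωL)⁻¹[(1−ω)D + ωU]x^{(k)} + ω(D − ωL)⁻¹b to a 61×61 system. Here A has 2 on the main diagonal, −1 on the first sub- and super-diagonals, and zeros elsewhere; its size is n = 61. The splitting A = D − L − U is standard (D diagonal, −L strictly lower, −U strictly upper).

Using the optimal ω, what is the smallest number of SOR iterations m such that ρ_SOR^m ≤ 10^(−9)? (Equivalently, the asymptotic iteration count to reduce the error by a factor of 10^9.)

With n=61, ρ(Jacobi) = cos(π/62) = 0.9987165.
√(1 − cos²(π/62)) = sin(π/62) ≈ 0.0506492.
Young: ω* = 2/(1+√(1−ρ_J²)) = 2/(1+0.0506492) = 2/1.0506492 = 1.9035849.
ρ(B_{ω*}) = ω*−1 = 0.9035849
(0.9035849)^m ≤ 10^{−9}  ⇒  m·ln(0.9035849) ≤ −9·ln10  ⇒  m ≥ 204.402  ⇒  m = 205

m = 205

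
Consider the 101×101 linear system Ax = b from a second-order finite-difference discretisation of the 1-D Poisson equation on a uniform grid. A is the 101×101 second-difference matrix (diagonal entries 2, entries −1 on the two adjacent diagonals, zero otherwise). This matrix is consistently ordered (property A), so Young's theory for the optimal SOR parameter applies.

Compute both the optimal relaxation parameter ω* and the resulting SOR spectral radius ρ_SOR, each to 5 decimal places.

ρ_J = max_k |cos(kπ/102)| = cos(π/102) = 0.99953
1 − cos²(π/102) = sin²(π/102) ⇒ √(1−ρ_J²) = sin(π/102) = 0.030795.
ω* = 2/(1+0.030795) = 1.94025
ρ_SOR = ω* − 1 = 1.94025 − 1 = 0.94025.

ω* = 1.94025, ρ_SOR = 0.94025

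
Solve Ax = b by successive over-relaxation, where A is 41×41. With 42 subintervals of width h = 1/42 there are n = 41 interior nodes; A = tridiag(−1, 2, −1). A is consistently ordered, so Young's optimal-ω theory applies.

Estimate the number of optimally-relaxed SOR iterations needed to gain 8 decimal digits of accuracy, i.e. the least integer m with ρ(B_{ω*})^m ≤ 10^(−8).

m = 124

ρ_J = max_k |cos(kπ/42)| = cos(π/42) = 0.9972038
√(1 − cos²(π/42)) = sin(π/42) ≈ 0.0747301.
ω* = 2/(1 + 0.0747301) = 2/1.0747301 = 1.8609323.
ρ_SOR = ω* − 1 ≈ 0.8609323.
ρ_SOR^m ≤ 10^(−8) ⇔ m ≥ 8·ln10/(−ln 0.8609323) = 18.4207/0.149739 = 123.019; m = ⌈123.019⌉ = 124.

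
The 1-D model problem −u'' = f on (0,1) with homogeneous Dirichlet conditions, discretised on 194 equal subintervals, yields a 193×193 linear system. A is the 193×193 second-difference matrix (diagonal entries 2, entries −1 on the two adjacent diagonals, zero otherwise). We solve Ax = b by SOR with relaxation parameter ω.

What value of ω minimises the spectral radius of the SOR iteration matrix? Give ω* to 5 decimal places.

ω* = 1.96813

[ρ_J] n=193: ρ(B_J) = cos(π/(n+1)) = cos(π/194) = 0.99987.
√(1−ρ_J²) = |sin(π/194)| = 0.016193
Young: ω* = 2/(1+√(1−ρ_J²)) = 2/(1+0.016193) = 2/1.016193 = 1.96813.
ρ_SOR = ω* − 1 ≈ 0.96813.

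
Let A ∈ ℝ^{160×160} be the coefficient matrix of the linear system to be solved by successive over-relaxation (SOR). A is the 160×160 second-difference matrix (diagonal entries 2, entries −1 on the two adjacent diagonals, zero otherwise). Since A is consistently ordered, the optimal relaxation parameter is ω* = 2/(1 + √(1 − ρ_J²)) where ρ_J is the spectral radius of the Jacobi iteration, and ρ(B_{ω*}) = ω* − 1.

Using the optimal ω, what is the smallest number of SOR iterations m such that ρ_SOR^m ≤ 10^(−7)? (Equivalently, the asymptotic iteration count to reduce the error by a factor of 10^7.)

spectrum of D⁻¹(L+U) = {cos(kπ/161) : 1≤k≤160}; ρ_J = cos(π/161) = 0.9998096.
√(1−ρ_J²) = |sin(π/161)| = 0.0195118
Young: ω* = 2/(1+√(1−ρ_J²)) = 2/(1+0.0195118) = 2/1.0195118 = 1.9617232.
Hence ρ(B_{ω*}) = 1.9617232 − 1 = 0.9617232.
7·ln10 = 16.1181; −ln(0.9617232) = 0.0390286; m = ⌈16.1181/0.0390286⌉ = ⌈412.982⌉ = 413.

m = 413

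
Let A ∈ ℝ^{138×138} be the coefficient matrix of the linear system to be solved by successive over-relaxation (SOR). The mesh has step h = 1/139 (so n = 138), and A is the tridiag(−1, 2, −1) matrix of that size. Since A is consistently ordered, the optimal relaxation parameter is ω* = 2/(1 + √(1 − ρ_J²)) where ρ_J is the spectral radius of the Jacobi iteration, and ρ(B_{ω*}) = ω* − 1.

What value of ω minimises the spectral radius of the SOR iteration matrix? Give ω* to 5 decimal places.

ω* = 1.95580

ρ_J = max_k |cos(kπ/139)| = cos(π/139) = 0.99974
1 − cos²(π/139) = sin²(π/139) ⇒ √(1−ρ_J²) = sin(π/139) = 0.022599.
ω* = 2/(1 + 0.022599) = 2/1.022599 = 1.95580.
ρ(B_{ω*}) = ω*−1 = 0.95580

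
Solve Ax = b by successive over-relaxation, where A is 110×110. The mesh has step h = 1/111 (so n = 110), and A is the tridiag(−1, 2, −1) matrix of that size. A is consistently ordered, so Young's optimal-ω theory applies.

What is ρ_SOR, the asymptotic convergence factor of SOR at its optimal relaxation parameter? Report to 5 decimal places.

spectrum of D⁻¹(L+U) = {cos(kπ/111) : 1≤k≤110}; ρ_J = cos(π/111) = 0.99960.
√(1−ρ_J²) = |sin(π/111)| = 0.028299
So ω* = 2/1.028299 = 1.94496 (Young).
Hence ρ(B_{ω*}) = 1.94496 − 1 = 0.94496.

ρ_SOR = 0.94496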